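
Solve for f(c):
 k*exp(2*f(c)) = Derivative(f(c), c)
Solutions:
 f(c) = log(-sqrt(-1/(C1 + c*k))) - log(2)/2
 f(c) = log(-1/(C1 + c*k))/2 - log(2)/2


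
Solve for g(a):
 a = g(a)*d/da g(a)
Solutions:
 g(a) = -sqrt(C1 + a^2)
 g(a) = sqrt(C1 + a^2)


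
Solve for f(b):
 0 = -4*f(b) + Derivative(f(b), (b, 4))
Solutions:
 f(b) = C1*exp(-sqrt(2)*b) + C2*exp(sqrt(2)*b) + C3*sin(sqrt(2)*b) + C4*cos(sqrt(2)*b)


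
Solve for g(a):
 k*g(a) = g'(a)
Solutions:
 g(a) = C1*exp(a*k)


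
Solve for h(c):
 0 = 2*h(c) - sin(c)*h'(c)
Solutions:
 h(c) = C1*(cos(c) - 1)/(cos(c) + 1)


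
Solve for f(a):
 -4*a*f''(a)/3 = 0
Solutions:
 f(a) = C1 + C2*a


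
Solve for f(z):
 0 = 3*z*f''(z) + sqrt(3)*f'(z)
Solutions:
 f(z) = C1 + C2*z^(1 - sqrt(3)/3)


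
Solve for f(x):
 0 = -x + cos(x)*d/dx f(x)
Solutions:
 f(x) = C1 + Integral(x/cos(x), x)


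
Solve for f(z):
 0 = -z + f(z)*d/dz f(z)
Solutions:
 f(z) = -sqrt(C1 + z^2)
 f(z) = sqrt(C1 + z^2)


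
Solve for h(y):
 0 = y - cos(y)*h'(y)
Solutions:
 h(y) = C1 + Integral(y/cos(y), y)


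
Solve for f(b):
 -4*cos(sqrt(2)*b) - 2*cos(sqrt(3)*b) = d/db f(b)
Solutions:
 f(b) = C1 - 2*sqrt(2)*sin(sqrt(2)*b) - 2*sqrt(3)*sin(sqrt(3)*b)/3


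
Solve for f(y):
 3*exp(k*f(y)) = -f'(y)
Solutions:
 f(y) = Piecewise((log(1/(C1*k + 3*k*y))/k, Ne(k, 0)), (nan, True))
 f(y) = Piecewise((C1 - 3*y, Eq(k, 0)), (nan, True))


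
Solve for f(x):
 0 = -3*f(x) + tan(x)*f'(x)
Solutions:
 f(x) = C1*sin(x)^3


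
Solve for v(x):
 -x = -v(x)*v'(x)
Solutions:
 v(x) = -sqrt(C1 + x^2)
 v(x) = sqrt(C1 + x^2)


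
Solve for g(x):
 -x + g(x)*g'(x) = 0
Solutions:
 g(x) = -sqrt(C1 + x^2)
 g(x) = sqrt(C1 + x^2)


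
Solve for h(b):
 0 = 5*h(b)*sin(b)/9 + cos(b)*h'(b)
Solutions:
 h(b) = C1*cos(b)^(5/9)


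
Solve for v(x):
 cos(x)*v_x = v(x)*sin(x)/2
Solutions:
 v(x) = C1/sqrt(cos(x))


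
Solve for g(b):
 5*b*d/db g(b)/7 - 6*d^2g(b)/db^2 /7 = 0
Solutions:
 g(b) = C1 + C2*erfi(sqrt(15)*b/6)


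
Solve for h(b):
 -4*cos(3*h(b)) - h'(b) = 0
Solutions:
 h(b) = -asin((C1 + exp(24*b))/(C1 - exp(24*b)))/3 + pi/3
 h(b) = asin((C1 + exp(24*b))/(C1 - exp(24*b)))/3


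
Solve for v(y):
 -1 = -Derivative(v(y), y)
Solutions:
 v(y) = C1 + y


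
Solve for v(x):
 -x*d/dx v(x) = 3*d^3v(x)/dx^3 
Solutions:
 v(x) = C1 + Integral(C2*airyai(-3^(2/3)*x/3) + C3*airybi(-3^(2/3)*x/3), x)


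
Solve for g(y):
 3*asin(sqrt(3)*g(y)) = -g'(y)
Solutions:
 Integral(1/asin(sqrt(3)*_y), (_y, g(y))) = C1 - 3*y


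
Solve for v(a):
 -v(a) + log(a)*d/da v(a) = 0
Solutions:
 v(a) = C1*exp(li(a))


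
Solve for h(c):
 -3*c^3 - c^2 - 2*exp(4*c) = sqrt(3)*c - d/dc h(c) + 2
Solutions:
 h(c) = C1 + 3*c^4/4 + c^3/3 + sqrt(3)*c^2/2 + 2*c + exp(4*c)/2


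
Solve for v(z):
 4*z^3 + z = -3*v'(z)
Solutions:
 v(z) = C1 - z^4/3 - z^2/6


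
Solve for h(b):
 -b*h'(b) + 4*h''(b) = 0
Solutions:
 h(b) = C1 + C2*erfi(sqrt(2)*b/4)


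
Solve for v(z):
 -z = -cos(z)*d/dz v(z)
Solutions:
 v(z) = C1 + Integral(z/cos(z), z)


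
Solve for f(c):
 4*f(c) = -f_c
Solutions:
 f(c) = C1*exp(-4*c)


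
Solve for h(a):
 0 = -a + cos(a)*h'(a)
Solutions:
 h(a) = C1 + Integral(a/cos(a), a)


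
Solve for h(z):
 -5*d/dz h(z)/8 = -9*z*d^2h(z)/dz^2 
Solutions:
 h(z) = C1 + C2*z^(77/72)


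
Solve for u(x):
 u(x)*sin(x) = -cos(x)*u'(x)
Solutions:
 u(x) = C1*cos(x)


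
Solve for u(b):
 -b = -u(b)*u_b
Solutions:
 u(b) = -sqrt(C1 + b^2)
 u(b) = sqrt(C1 + b^2)


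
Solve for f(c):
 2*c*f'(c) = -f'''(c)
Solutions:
 f(c) = C1 + Integral(C2*airyai(-2^(1/3)*c) + C3*airybi(-2^(1/3)*c), c)


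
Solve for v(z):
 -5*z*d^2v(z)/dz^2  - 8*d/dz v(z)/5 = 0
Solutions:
 v(z) = C1 + C2*z^(17/25)


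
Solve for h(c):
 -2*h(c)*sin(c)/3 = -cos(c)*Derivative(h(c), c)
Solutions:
 h(c) = C1/cos(c)^(2/3)


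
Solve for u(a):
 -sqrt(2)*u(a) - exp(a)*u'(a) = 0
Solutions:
 u(a) = C1*exp(sqrt(2)*exp(-a))


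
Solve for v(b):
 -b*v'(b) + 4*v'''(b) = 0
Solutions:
 v(b) = C1 + Integral(C2*airyai(2^(1/3)*b/2) + C3*airybi(2^(1/3)*b/2), b)


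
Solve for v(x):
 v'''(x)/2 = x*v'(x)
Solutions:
 v(x) = C1 + Integral(C2*airyai(2^(1/3)*x) + C3*airybi(2^(1/3)*x), x)


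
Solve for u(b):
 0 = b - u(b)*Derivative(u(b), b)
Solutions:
 u(b) = -sqrt(C1 + b^2)
 u(b) = sqrt(C1 + b^2)


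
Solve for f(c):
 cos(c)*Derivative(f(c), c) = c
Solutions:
 f(c) = C1 + Integral(c/cos(c), c)


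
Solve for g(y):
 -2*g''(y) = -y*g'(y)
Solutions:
 g(y) = C1 + C2*erfi(y/2)


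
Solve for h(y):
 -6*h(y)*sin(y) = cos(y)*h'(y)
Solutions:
 h(y) = C1*cos(y)^6


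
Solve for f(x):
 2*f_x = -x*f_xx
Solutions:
 f(x) = C1 + C2/x


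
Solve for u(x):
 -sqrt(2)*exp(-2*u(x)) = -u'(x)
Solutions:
 u(x) = log(-sqrt(C1 + 2*sqrt(2)*x))
 u(x) = log(C1 + 2*sqrt(2)*x)/2


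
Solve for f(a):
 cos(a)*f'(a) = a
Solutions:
 f(a) = C1 + Integral(a/cos(a), a)


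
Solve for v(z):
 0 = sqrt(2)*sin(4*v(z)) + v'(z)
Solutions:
 v(z) = -acos((-C1 - exp(8*sqrt(2)*z))/(C1 - exp(8*sqrt(2)*z)))/4 + pi/2
 v(z) = acos((-C1 - exp(8*sqrt(2)*z))/(C1 - exp(8*sqrt(2)*z)))/4


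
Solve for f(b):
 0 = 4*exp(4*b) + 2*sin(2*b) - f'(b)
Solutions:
 f(b) = C1 + exp(4*b) - cos(2*b)


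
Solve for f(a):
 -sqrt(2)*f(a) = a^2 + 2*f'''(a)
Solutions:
 f(a) = C3*exp(-2^(5/6)*a/2) - sqrt(2)*a^2/2 + (C1*sin(2^(5/6)*sqrt(3)*a/4) + C2*cos(2^(5/6)*sqrt(3)*a/4))*exp(2^(5/6)*a/4)


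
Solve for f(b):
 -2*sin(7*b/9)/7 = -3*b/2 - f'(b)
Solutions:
 f(b) = C1 - 3*b^2/4 - 18*cos(7*b/9)/49


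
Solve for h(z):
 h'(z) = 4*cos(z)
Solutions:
 h(z) = C1 + 4*sin(z)


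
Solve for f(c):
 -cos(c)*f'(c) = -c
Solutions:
 f(c) = C1 + Integral(c/cos(c), c)


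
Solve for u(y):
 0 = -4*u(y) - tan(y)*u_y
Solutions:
 u(y) = C1/sin(y)^4


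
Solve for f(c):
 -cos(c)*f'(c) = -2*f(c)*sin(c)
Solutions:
 f(c) = C1/cos(c)^2


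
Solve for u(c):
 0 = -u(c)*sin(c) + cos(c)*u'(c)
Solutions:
 u(c) = C1/cos(c)


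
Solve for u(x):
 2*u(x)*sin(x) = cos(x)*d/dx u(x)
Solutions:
 u(x) = C1/cos(x)^2


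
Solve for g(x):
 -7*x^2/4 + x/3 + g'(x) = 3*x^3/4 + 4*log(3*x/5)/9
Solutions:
 g(x) = C1 + 3*x^4/16 + 7*x^3/12 - x^2/6 + 4*x*log(x)/9 - 4*x*log(5)/9 - 4*x/9 + 4*x*log(3)/9


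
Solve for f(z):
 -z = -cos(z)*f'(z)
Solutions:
 f(z) = C1 + Integral(z/cos(z), z)


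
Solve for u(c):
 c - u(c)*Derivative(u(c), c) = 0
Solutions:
 u(c) = -sqrt(C1 + c^2)
 u(c) = sqrt(C1 + c^2)


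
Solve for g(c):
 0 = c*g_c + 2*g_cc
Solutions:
 g(c) = C1 + C2*erf(c/2)


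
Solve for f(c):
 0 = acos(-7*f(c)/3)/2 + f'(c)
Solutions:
 Integral(1/acos(-7*_y/3), (_y, f(c))) = C1 - c/2


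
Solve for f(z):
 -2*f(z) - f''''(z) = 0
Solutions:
 f(z) = (C1*sin(2^(3/4)*z/2) + C2*cos(2^(3/4)*z/2))*exp(-2^(3/4)*z/2) + (C3*sin(2^(3/4)*z/2) + C4*cos(2^(3/4)*z/2))*exp(2^(3/4)*z/2)


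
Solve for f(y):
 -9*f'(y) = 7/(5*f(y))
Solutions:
 f(y) = -sqrt(C1 - 70*y)/15
 f(y) = sqrt(C1 - 70*y)/15


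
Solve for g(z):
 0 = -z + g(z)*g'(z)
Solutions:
 g(z) = -sqrt(C1 + z^2)
 g(z) = sqrt(C1 + z^2)


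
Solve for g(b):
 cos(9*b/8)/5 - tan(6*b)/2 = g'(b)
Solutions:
 g(b) = C1 + log(cos(6*b))/12 + 8*sin(9*b/8)/45


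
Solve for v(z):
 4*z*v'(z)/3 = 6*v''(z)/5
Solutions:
 v(z) = C1 + C2*erfi(sqrt(5)*z/3)


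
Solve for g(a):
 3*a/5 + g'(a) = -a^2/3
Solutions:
 g(a) = C1 - a^3/9 - 3*a^2/10


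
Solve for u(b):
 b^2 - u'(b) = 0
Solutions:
 u(b) = C1 + b^3/3


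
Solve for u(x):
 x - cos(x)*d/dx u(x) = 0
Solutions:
 u(x) = C1 + Integral(x/cos(x), x)


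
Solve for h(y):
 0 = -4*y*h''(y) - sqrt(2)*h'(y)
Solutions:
 h(y) = C1 + C2*y^(1 - sqrt(2)/4)


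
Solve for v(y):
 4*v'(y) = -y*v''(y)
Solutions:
 v(y) = C1 + C2/y^3


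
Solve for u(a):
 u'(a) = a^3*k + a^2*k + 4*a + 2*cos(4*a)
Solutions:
 u(a) = C1 + a^4*k/4 + a^3*k/3 + 2*a^2 + sin(4*a)/2


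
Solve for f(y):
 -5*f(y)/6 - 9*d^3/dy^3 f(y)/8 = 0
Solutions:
 f(y) = C3*exp(-20^(1/3)*y/3) + (C1*sin(20^(1/3)*sqrt(3)*y/6) + C2*cos(20^(1/3)*sqrt(3)*y/6))*exp(20^(1/3)*y/6)


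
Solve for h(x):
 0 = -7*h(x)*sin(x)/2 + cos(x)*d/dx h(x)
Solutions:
 h(x) = C1/cos(x)^(7/2)


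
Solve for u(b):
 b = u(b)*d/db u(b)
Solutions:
 u(b) = -sqrt(C1 + b^2)
 u(b) = sqrt(C1 + b^2)


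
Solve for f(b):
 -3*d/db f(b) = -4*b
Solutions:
 f(b) = C1 + 2*b^2/3


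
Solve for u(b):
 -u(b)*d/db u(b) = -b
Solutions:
 u(b) = -sqrt(C1 + b^2)
 u(b) = sqrt(C1 + b^2)


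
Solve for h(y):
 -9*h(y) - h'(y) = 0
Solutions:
 h(y) = C1*exp(-9*y)


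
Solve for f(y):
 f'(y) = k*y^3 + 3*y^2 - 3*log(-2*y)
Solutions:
 f(y) = C1 + k*y^4/4 + y^3 - 3*y*log(-y) + 3*y*(1 - log(2))


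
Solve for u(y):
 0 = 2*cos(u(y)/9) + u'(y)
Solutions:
 2*y - 9*log(sin(u(y)/9) - 1)/2 + 9*log(sin(u(y)/9) + 1)/2 = C1


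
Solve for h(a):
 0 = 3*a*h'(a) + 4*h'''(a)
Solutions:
 h(a) = C1 + Integral(C2*airyai(-6^(1/3)*a/2) + C3*airybi(-6^(1/3)*a/2), a)


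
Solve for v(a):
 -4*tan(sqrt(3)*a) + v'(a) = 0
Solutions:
 v(a) = C1 - 4*sqrt(3)*log(cos(sqrt(3)*a))/3


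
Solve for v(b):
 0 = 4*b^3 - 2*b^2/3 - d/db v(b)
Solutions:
 v(b) = C1 + b^4 - 2*b^3/9


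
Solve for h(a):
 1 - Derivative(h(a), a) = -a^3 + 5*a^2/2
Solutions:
 h(a) = C1 + a^4/4 - 5*a^3/6 + a


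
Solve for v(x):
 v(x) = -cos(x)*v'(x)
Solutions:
 v(x) = C1*sqrt(sin(x) - 1)/sqrt(sin(x) + 1)


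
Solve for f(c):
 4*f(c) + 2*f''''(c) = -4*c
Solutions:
 f(c) = -c + (C1*sin(2^(3/4)*c/2) + C2*cos(2^(3/4)*c/2))*exp(-2^(3/4)*c/2) + (C3*sin(2^(3/4)*c/2) + C4*cos(2^(3/4)*c/2))*exp(2^(3/4)*c/2)


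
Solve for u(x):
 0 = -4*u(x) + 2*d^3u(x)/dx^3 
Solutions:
 u(x) = C3*exp(2^(1/3)*x) + (C1*sin(2^(1/3)*sqrt(3)*x/2) + C2*cos(2^(1/3)*sqrt(3)*x/2))*exp(-2^(1/3)*x/2)


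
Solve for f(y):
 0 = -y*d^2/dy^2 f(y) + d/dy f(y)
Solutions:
 f(y) = C1 + C2*y^2


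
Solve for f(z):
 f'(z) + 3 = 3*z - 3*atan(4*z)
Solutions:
 f(z) = C1 + 3*z^2/2 - 3*z*atan(4*z) - 3*z + 3*log(16*z^2 + 1)/8


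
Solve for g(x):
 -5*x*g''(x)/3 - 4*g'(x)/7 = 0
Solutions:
 g(x) = C1 + C2*x^(23/35)


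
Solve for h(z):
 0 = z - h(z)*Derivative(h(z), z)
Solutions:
 h(z) = -sqrt(C1 + z^2)
 h(z) = sqrt(C1 + z^2)


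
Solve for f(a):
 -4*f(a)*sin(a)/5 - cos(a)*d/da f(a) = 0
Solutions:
 f(a) = C1*cos(a)^(4/5)


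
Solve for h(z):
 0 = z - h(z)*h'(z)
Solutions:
 h(z) = -sqrt(C1 + z^2)
 h(z) = sqrt(C1 + z^2)


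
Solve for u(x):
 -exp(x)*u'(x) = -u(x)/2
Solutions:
 u(x) = C1*exp(-exp(-x)/2)


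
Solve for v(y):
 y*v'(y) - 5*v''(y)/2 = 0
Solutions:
 v(y) = C1 + C2*erfi(sqrt(5)*y/5)


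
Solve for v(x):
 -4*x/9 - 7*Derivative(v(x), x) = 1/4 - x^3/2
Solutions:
 v(x) = C1 + x^4/56 - 2*x^2/63 - x/28


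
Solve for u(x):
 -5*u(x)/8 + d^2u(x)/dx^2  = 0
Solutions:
 u(x) = C1*exp(-sqrt(10)*x/4) + C2*exp(sqrt(10)*x/4)


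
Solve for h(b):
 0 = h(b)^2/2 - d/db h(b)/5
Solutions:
 h(b) = -2/(C1 + 5*b)


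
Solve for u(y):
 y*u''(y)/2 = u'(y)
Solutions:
 u(y) = C1 + C2*y^3


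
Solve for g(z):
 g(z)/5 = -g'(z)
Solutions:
 g(z) = C1*exp(-z/5)


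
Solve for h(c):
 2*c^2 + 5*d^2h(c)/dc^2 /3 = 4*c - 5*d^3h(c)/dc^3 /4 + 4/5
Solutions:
 h(c) = C1 + C2*c + C3*exp(-4*c/3) - c^4/10 + 7*c^3/10 - 267*c^2/200


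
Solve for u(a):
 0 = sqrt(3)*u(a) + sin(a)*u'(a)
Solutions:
 u(a) = C1*(cos(a) + 1)^(sqrt(3)/2)/(cos(a) - 1)^(sqrt(3)/2)


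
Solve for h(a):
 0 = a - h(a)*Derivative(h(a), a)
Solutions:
 h(a) = -sqrt(C1 + a^2)
 h(a) = sqrt(C1 + a^2)


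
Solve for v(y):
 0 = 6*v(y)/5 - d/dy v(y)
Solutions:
 v(y) = C1*exp(6*y/5)


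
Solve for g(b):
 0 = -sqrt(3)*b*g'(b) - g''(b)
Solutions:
 g(b) = C1 + C2*erf(sqrt(2)*3^(1/4)*b/2)


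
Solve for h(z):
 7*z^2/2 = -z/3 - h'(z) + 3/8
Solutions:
 h(z) = C1 - 7*z^3/6 - z^2/6 + 3*z/8


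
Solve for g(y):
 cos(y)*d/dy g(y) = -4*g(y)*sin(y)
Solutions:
 g(y) = C1*cos(y)^4


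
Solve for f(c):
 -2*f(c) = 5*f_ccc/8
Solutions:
 f(c) = C3*exp(-2*2^(1/3)*5^(2/3)*c/5) + (C1*sin(2^(1/3)*sqrt(3)*5^(2/3)*c/5) + C2*cos(2^(1/3)*sqrt(3)*5^(2/3)*c/5))*exp(2^(1/3)*5^(2/3)*c/5)


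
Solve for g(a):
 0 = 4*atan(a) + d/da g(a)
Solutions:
 g(a) = C1 - 4*a*atan(a) + 2*log(a^2 + 1)


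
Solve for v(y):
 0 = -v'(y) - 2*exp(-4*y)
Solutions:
 v(y) = C1 + exp(-4*y)/2


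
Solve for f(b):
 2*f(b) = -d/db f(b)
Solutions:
 f(b) = C1*exp(-2*b)


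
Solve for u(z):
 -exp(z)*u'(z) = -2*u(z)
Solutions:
 u(z) = C1*exp(-2*exp(-z))


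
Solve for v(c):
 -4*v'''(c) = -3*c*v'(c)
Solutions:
 v(c) = C1 + Integral(C2*airyai(6^(1/3)*c/2) + C3*airybi(6^(1/3)*c/2), c)


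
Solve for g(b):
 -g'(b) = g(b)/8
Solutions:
 g(b) = C1*exp(-b/8)


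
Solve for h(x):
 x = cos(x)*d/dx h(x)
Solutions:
 h(x) = C1 + Integral(x/cos(x), x)


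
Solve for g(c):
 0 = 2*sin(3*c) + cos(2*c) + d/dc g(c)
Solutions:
 g(c) = C1 - sin(2*c)/2 + 2*cos(3*c)/3


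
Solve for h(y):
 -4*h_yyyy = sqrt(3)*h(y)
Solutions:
 h(y) = (C1*sin(3^(1/8)*y/2) + C2*cos(3^(1/8)*y/2))*exp(-3^(1/8)*y/2) + (C3*sin(3^(1/8)*y/2) + C4*cos(3^(1/8)*y/2))*exp(3^(1/8)*y/2)


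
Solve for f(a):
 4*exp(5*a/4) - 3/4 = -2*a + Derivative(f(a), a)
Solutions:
 f(a) = C1 + a^2 - 3*a/4 + 16*exp(5*a/4)/5


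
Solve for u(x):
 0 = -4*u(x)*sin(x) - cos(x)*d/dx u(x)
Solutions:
 u(x) = C1*cos(x)^4


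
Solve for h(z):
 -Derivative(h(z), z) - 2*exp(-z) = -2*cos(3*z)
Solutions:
 h(z) = C1 + 2*sin(3*z)/3 + 2*exp(-z)


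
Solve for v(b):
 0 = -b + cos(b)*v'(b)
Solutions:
 v(b) = C1 + Integral(b/cos(b), b)


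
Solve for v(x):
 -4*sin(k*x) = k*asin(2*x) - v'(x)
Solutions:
 v(x) = C1 + k*(x*asin(2*x) + sqrt(1 - 4*x^2)/2) + 4*Piecewise((-cos(k*x)/k, Ne(k, 0)), (0, True))


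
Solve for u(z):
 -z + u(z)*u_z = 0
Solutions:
 u(z) = -sqrt(C1 + z^2)
 u(z) = sqrt(C1 + z^2)


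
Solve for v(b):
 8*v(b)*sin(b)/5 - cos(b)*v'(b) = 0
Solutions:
 v(b) = C1/cos(b)^(8/5)


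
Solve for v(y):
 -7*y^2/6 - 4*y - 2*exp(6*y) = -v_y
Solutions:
 v(y) = C1 + 7*y^3/18 + 2*y^2 + exp(6*y)/3


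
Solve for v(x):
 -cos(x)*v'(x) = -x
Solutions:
 v(x) = C1 + Integral(x/cos(x), x)


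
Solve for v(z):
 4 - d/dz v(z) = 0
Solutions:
 v(z) = C1 + 4*z


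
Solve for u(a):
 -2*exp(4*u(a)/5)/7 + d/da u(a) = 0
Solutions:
 u(a) = 5*log(-(-1/(C1 + 8*a))^(1/4)) + 5*log(35)/4
 u(a) = 5*log(-1/(C1 + 8*a))/4 + 5*log(35)/4
 u(a) = 5*log(-I*(-1/(C1 + 8*a))^(1/4)) + 5*log(35)/4
 u(a) = 5*log(I*(-1/(C1 + 8*a))^(1/4)) + 5*log(35)/4


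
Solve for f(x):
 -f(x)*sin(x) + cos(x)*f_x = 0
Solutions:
 f(x) = C1/cos(x)


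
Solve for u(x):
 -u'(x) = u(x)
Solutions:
 u(x) = C1*exp(-x)


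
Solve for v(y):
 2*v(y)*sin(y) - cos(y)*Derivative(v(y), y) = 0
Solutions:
 v(y) = C1/cos(y)^2


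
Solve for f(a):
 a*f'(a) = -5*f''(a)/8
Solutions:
 f(a) = C1 + C2*erf(2*sqrt(5)*a/5)


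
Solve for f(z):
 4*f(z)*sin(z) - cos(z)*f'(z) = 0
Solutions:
 f(z) = C1/cos(z)^4


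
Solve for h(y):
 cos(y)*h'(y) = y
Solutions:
 h(y) = C1 + Integral(y/cos(y), y)


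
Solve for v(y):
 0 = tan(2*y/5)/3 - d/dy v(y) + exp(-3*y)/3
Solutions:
 v(y) = C1 + 5*log(tan(2*y/5)^2 + 1)/12 - exp(-3*y)/9


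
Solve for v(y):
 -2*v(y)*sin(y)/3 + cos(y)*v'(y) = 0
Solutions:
 v(y) = C1/cos(y)^(2/3)


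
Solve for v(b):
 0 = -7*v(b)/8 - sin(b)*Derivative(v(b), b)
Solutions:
 v(b) = C1*(cos(b) + 1)^(7/16)/(cos(b) - 1)^(7/16)


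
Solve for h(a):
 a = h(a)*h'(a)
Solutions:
 h(a) = -sqrt(C1 + a^2)
 h(a) = sqrt(C1 + a^2)


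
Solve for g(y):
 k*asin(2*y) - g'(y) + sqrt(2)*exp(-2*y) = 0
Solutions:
 g(y) = C1 + k*y*asin(2*y) + k*sqrt(1 - 4*y^2)/2 - sqrt(2)*exp(-2*y)/2


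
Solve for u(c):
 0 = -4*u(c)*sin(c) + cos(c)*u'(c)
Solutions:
 u(c) = C1/cos(c)^4


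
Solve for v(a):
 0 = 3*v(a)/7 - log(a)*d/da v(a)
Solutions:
 v(a) = C1*exp(3*li(a)/7)


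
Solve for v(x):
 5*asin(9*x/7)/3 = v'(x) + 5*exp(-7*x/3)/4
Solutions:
 v(x) = C1 + 5*x*asin(9*x/7)/3 + 5*sqrt(49 - 81*x^2)/27 + 15*exp(-7*x/3)/28


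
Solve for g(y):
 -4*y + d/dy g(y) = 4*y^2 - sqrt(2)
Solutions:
 g(y) = C1 + 4*y^3/3 + 2*y^2 - sqrt(2)*y


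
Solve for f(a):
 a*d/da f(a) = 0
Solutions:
 f(a) = C1


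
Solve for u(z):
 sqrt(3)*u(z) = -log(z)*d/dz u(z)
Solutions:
 u(z) = C1*exp(-sqrt(3)*li(z))


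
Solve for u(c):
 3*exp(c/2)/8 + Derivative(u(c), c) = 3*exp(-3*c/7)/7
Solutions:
 u(c) = C1 - 3*exp(c/2)/4 - 1/exp(c)^(3/7)


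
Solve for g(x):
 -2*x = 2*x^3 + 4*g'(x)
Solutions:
 g(x) = C1 - x^4/8 - x^2/4


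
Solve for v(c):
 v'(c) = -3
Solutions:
 v(c) = C1 - 3*c


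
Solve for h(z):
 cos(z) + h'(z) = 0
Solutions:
 h(z) = C1 - sin(z)


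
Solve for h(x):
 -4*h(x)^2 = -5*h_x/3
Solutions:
 h(x) = -5/(C1 + 12*x)


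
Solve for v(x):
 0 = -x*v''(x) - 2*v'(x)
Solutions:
 v(x) = C1 + C2/x


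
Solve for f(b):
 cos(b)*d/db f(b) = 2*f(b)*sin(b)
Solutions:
 f(b) = C1/cos(b)^2


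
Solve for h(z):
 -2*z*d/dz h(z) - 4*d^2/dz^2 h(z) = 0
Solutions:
 h(z) = C1 + C2*erf(z/2)


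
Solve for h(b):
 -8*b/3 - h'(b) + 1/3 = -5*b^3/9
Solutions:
 h(b) = C1 + 5*b^4/36 - 4*b^2/3 + b/3


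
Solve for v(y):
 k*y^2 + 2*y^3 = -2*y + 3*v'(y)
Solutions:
 v(y) = C1 + k*y^3/9 + y^4/6 + y^2/3


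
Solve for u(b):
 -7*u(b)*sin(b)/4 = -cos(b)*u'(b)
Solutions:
 u(b) = C1/cos(b)^(7/4)


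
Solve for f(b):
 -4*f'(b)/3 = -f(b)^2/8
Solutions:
 f(b) = -32/(C1 + 3*b)


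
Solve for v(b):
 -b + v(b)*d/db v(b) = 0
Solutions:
 v(b) = -sqrt(C1 + b^2)
 v(b) = sqrt(C1 + b^2)


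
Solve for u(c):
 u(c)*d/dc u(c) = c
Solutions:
 u(c) = -sqrt(C1 + c^2)
 u(c) = sqrt(C1 + c^2)


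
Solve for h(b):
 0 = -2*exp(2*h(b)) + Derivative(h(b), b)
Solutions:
 h(b) = log(-sqrt(-1/(C1 + 2*b))) - log(2)/2
 h(b) = log(-1/(C1 + 2*b))/2 - log(2)/2


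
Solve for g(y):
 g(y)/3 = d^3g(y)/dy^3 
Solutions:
 g(y) = C3*exp(3^(2/3)*y/3) + (C1*sin(3^(1/6)*y/2) + C2*cos(3^(1/6)*y/2))*exp(-3^(2/3)*y/6)


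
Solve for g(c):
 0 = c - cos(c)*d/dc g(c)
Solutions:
 g(c) = C1 + Integral(c/cos(c), c)


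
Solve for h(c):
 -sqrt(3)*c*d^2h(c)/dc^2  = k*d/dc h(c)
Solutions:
 h(c) = C1 + c^(-sqrt(3)*re(k)/3 + 1)*(C2*sin(sqrt(3)*log(c)*Abs(im(k))/3) + C3*cos(sqrt(3)*log(c)*im(k)/3))


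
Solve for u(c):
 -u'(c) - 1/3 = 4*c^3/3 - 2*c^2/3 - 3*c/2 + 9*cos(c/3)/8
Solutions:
 u(c) = C1 - c^4/3 + 2*c^3/9 + 3*c^2/4 - c/3 - 27*sin(c/3)/8


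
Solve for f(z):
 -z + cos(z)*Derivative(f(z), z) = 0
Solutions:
 f(z) = C1 + Integral(z/cos(z), z)


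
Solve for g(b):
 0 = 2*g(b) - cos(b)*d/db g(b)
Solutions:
 g(b) = C1*(sin(b) + 1)/(sin(b) - 1)


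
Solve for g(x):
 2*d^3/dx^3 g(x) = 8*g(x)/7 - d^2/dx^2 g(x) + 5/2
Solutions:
 g(x) = C1*exp(-x*(7*7^(1/3)/(12*sqrt(1254) + 425)^(1/3) + 14 + 7^(2/3)*(12*sqrt(1254) + 425)^(1/3))/84)*sin(sqrt(3)*7^(1/3)*x*(-7^(1/3)*(12*sqrt(1254) + 425)^(1/3) + 7/(12*sqrt(1254) + 425)^(1/3))/84) + C2*exp(-x*(7*7^(1/3)/(12*sqrt(1254) + 425)^(1/3) + 14 + 7^(2/3)*(12*sqrt(1254) + 425)^(1/3))/84)*cos(sqrt(3)*7^(1/3)*x*(-7^(1/3)*(12*sqrt(1254) + 425)^(1/3) + 7/(12*sqrt(1254) + 425)^(1/3))/84) + C3*exp(x*(-7 + 7*7^(1/3)/(12*sqrt(1254) + 425)^(1/3) + 7^(2/3)*(12*sqrt(1254) + 425)^(1/3))/42) - 35/16


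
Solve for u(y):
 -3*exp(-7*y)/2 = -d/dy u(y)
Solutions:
 u(y) = C1 - 3*exp(-7*y)/14


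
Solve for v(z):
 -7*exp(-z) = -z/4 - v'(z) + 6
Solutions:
 v(z) = C1 - z^2/8 + 6*z - 7*exp(-z)


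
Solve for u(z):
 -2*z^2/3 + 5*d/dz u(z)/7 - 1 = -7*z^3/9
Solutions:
 u(z) = C1 - 49*z^4/180 + 14*z^3/45 + 7*z/5


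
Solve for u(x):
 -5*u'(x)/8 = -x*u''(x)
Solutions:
 u(x) = C1 + C2*x^(13/8)


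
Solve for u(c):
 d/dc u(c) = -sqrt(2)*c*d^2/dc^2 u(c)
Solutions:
 u(c) = C1 + C2*c^(1 - sqrt(2)/2)


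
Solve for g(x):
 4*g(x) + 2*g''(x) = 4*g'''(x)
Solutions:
 g(x) = C1*exp(x*(-(6*sqrt(330) + 109)^(1/3) - 1/(6*sqrt(330) + 109)^(1/3) + 2)/12)*sin(sqrt(3)*x*(-(6*sqrt(330) + 109)^(1/3) + (6*sqrt(330) + 109)^(-1/3))/12) + C2*exp(x*(-(6*sqrt(330) + 109)^(1/3) - 1/(6*sqrt(330) + 109)^(1/3) + 2)/12)*cos(sqrt(3)*x*(-(6*sqrt(330) + 109)^(1/3) + (6*sqrt(330) + 109)^(-1/3))/12) + C3*exp(x*((6*sqrt(330) + 109)^(-1/3) + 1 + (6*sqrt(330) + 109)^(1/3))/6)


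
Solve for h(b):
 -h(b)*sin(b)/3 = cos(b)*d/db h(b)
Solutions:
 h(b) = C1*cos(b)^(1/3)


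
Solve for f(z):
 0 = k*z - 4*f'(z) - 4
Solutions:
 f(z) = C1 + k*z^2/8 - z


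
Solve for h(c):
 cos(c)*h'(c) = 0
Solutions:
 h(c) = C1


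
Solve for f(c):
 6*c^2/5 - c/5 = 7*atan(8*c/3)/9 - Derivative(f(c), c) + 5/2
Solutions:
 f(c) = C1 - 2*c^3/5 + c^2/10 + 7*c*atan(8*c/3)/9 + 5*c/2 - 7*log(64*c^2 + 9)/48


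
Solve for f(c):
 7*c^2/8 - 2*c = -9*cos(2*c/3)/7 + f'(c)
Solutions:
 f(c) = C1 + 7*c^3/24 - c^2 + 27*sin(2*c/3)/14


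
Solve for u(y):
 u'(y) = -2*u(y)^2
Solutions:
 u(y) = 1/(C1 + 2*y)


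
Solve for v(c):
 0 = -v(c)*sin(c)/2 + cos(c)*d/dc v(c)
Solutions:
 v(c) = C1/sqrt(cos(c))


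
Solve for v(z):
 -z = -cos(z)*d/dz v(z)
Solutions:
 v(z) = C1 + Integral(z/cos(z), z)


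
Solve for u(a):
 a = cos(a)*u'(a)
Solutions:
 u(a) = C1 + Integral(a/cos(a), a)


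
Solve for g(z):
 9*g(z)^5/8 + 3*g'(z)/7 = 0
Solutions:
 g(z) = -2^(1/4)*(1/(C1 + 21*z))^(1/4)
 g(z) = 2^(1/4)*(1/(C1 + 21*z))^(1/4)
 g(z) = -2^(1/4)*I*(1/(C1 + 21*z))^(1/4)
 g(z) = 2^(1/4)*I*(1/(C1 + 21*z))^(1/4)


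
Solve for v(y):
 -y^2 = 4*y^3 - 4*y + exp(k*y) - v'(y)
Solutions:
 v(y) = C1 + y^4 + y^3/3 - 2*y^2 + exp(k*y)/k


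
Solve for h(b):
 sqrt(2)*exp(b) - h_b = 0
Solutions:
 h(b) = C1 + sqrt(2)*exp(b)


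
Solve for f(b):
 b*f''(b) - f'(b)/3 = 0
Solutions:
 f(b) = C1 + C2*b^(4/3)


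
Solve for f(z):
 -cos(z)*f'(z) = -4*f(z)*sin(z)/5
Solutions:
 f(z) = C1/cos(z)^(4/5)


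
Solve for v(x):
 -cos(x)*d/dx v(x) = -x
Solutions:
 v(x) = C1 + Integral(x/cos(x), x)


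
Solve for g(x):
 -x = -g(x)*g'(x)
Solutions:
 g(x) = -sqrt(C1 + x^2)
 g(x) = sqrt(C1 + x^2)


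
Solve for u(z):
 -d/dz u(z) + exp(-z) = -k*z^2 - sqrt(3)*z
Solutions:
 u(z) = C1 + k*z^3/3 + sqrt(3)*z^2/2 - exp(-z)


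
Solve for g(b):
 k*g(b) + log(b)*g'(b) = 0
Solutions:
 g(b) = C1*exp(-k*li(b))


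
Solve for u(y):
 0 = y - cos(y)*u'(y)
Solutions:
 u(y) = C1 + Integral(y/cos(y), y)


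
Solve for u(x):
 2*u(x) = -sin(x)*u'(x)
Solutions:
 u(x) = C1*(cos(x) + 1)/(cos(x) - 1)


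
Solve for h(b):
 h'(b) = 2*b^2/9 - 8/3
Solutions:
 h(b) = C1 + 2*b^3/27 - 8*b/3


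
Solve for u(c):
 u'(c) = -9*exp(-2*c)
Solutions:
 u(c) = C1 + 9*exp(-2*c)/2


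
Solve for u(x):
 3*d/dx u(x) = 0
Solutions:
 u(x) = C1


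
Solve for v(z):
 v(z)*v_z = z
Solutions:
 v(z) = -sqrt(C1 + z^2)
 v(z) = sqrt(C1 + z^2)


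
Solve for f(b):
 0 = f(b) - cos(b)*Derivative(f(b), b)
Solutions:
 f(b) = C1*sqrt(sin(b) + 1)/sqrt(sin(b) - 1)


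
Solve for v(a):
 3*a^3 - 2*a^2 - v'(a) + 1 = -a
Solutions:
 v(a) = C1 + 3*a^4/4 - 2*a^3/3 + a^2/2 + a


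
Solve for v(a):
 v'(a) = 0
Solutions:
 v(a) = C1


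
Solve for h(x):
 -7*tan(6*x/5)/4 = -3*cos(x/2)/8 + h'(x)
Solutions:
 h(x) = C1 + 35*log(cos(6*x/5))/24 + 3*sin(x/2)/4


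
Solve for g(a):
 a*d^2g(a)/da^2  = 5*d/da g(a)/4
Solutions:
 g(a) = C1 + C2*a^(9/4)


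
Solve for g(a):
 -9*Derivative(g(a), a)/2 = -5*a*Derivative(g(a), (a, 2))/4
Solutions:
 g(a) = C1 + C2*a^(23/5)


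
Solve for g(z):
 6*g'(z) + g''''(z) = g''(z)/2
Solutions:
 g(z) = C1 + C2*exp(3^(1/3)*z*(3^(1/3)/(sqrt(11658)/4 + 27)^(1/3) + 2*(sqrt(11658)/4 + 27)^(1/3))/12)*sin(sqrt(3)*z*(-2*(3*sqrt(11658)/4 + 81)^(1/3) + 3/(3*sqrt(11658)/4 + 81)^(1/3))/12) + C3*exp(3^(1/3)*z*(3^(1/3)/(sqrt(11658)/4 + 27)^(1/3) + 2*(sqrt(11658)/4 + 27)^(1/3))/12)*cos(sqrt(3)*z*(-2*(3*sqrt(11658)/4 + 81)^(1/3) + 3/(3*sqrt(11658)/4 + 81)^(1/3))/12) + C4*exp(-3^(1/3)*z*(3^(1/3)/(sqrt(11658)/4 + 27)^(1/3) + 2*(sqrt(11658)/4 + 27)^(1/3))/6)


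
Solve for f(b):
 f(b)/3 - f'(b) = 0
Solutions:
 f(b) = C1*exp(b/3)


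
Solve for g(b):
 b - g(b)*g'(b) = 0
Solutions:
 g(b) = -sqrt(C1 + b^2)
 g(b) = sqrt(C1 + b^2)


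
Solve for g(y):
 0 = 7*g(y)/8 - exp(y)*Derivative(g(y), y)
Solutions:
 g(y) = C1*exp(-7*exp(-y)/8)


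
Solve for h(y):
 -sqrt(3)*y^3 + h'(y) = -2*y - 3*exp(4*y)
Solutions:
 h(y) = C1 + sqrt(3)*y^4/4 - y^2 - 3*exp(4*y)/4


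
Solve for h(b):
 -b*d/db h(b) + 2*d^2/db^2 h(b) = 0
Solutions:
 h(b) = C1 + C2*erfi(b/2)


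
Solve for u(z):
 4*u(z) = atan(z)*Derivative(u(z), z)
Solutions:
 u(z) = C1*exp(4*Integral(1/atan(z), z))


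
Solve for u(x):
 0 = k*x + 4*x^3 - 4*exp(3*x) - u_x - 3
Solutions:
 u(x) = C1 + k*x^2/2 + x^4 - 3*x - 4*exp(3*x)/3


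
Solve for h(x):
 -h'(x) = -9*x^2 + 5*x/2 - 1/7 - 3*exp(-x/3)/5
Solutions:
 h(x) = C1 + 3*x^3 - 5*x^2/4 + x/7 - 9*exp(-x/3)/5


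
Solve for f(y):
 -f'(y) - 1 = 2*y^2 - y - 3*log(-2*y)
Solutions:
 f(y) = C1 - 2*y^3/3 + y^2/2 + 3*y*log(-y) + y*(-4 + 3*log(2))


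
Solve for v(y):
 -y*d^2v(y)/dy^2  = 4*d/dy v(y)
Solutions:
 v(y) = C1 + C2/y^3


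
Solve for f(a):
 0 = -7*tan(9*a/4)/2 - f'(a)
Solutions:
 f(a) = C1 + 14*log(cos(9*a/4))/9


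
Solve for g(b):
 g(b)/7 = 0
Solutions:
 g(b) = 0


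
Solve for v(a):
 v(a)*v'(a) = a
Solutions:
 v(a) = -sqrt(C1 + a^2)
 v(a) = sqrt(C1 + a^2)


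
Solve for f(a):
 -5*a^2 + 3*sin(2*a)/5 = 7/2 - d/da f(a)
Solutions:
 f(a) = C1 + 5*a^3/3 + 7*a/2 + 3*cos(2*a)/10


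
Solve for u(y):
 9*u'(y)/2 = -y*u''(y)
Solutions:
 u(y) = C1 + C2/y^(7/2)


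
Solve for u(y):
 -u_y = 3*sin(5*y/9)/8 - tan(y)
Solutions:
 u(y) = C1 - log(cos(y)) + 27*cos(5*y/9)/40


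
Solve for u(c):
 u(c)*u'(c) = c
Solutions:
 u(c) = -sqrt(C1 + c^2)
 u(c) = sqrt(C1 + c^2)


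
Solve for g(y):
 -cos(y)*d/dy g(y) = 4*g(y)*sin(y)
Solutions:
 g(y) = C1*cos(y)^4


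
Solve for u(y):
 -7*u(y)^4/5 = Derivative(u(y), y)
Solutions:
 u(y) = 5^(1/3)*(1/(C1 + 21*y))^(1/3)
 u(y) = 5^(1/3)*(-3^(2/3) - 3*3^(1/6)*I)*(1/(C1 + 7*y))^(1/3)/6
 u(y) = 5^(1/3)*(-3^(2/3) + 3*3^(1/6)*I)*(1/(C1 + 7*y))^(1/3)/6


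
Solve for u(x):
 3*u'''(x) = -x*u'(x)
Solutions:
 u(x) = C1 + Integral(C2*airyai(-3^(2/3)*x/3) + C3*airybi(-3^(2/3)*x/3), x)


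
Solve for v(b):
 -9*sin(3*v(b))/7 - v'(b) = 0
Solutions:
 9*b/7 + log(cos(3*v(b)) - 1)/6 - log(cos(3*v(b)) + 1)/6 = C1


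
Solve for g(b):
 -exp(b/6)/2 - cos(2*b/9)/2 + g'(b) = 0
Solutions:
 g(b) = C1 + 3*exp(b/6) + 9*sin(2*b/9)/4


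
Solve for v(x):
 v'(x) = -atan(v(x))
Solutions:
 Integral(1/atan(_y), (_y, v(x))) = C1 - x


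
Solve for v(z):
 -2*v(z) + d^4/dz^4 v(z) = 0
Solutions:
 v(z) = C1*exp(-2^(1/4)*z) + C2*exp(2^(1/4)*z) + C3*sin(2^(1/4)*z) + C4*cos(2^(1/4)*z)


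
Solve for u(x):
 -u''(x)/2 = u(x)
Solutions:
 u(x) = C1*sin(sqrt(2)*x) + C2*cos(sqrt(2)*x)


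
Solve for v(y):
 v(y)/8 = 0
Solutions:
 v(y) = 0


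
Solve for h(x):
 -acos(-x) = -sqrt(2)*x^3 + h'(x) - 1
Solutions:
 h(x) = C1 + sqrt(2)*x^4/4 - x*acos(-x) + x - sqrt(1 - x^2)


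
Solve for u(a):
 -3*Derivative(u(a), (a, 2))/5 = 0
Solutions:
 u(a) = C1 + C2*a


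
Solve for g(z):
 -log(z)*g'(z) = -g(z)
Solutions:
 g(z) = C1*exp(li(z))


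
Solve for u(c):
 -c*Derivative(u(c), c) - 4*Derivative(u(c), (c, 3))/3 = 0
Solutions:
 u(c) = C1 + Integral(C2*airyai(-6^(1/3)*c/2) + C3*airybi(-6^(1/3)*c/2), c)


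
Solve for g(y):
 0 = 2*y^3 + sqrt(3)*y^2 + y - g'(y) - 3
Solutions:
 g(y) = C1 + y^4/2 + sqrt(3)*y^3/3 + y^2/2 - 3*y


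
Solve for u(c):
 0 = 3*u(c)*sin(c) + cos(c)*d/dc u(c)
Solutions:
 u(c) = C1*cos(c)^3


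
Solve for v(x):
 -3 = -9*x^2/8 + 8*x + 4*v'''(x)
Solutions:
 v(x) = C1 + C2*x + C3*x^2 + 3*x^5/640 - x^4/12 - x^3/8


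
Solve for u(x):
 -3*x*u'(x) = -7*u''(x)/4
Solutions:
 u(x) = C1 + C2*erfi(sqrt(42)*x/7)


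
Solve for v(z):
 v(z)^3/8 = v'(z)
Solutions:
 v(z) = -2*sqrt(-1/(C1 + z))
 v(z) = 2*sqrt(-1/(C1 + z))


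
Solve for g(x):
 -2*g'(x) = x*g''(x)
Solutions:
 g(x) = C1 + C2/x


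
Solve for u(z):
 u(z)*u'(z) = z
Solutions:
 u(z) = -sqrt(C1 + z^2)
 u(z) = sqrt(C1 + z^2)


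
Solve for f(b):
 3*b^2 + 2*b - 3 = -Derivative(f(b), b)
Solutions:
 f(b) = C1 - b^3 - b^2 + 3*b


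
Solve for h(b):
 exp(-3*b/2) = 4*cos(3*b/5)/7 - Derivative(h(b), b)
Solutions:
 h(b) = C1 + 20*sin(3*b/5)/21 + 2*exp(-3*b/2)/3


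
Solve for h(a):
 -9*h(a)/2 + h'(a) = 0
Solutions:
 h(a) = C1*exp(9*a/2)


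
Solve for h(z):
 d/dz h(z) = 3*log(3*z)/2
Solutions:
 h(z) = C1 + 3*z*log(z)/2 - 3*z/2 + 3*z*log(3)/2


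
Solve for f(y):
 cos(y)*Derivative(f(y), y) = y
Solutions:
 f(y) = C1 + Integral(y/cos(y), y)


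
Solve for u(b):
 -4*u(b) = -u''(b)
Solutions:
 u(b) = C1*exp(-2*b) + C2*exp(2*b)


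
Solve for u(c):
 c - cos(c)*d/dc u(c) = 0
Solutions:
 u(c) = C1 + Integral(c/cos(c), c)


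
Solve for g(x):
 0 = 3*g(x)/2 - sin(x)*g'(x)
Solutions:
 g(x) = C1*(cos(x) - 1)^(3/4)/(cos(x) + 1)^(3/4)


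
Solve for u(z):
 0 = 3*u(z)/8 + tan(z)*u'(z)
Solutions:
 u(z) = C1/sin(z)^(3/8)


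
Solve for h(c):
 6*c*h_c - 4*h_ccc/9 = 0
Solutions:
 h(c) = C1 + Integral(C2*airyai(3*2^(2/3)*c/2) + C3*airybi(3*2^(2/3)*c/2), c)


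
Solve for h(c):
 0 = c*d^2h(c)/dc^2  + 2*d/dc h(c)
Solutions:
 h(c) = C1 + C2/c


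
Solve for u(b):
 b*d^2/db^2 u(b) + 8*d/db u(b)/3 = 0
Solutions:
 u(b) = C1 + C2/b^(5/3)


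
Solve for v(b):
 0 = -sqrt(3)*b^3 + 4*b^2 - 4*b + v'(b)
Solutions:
 v(b) = C1 + sqrt(3)*b^4/4 - 4*b^3/3 + 2*b^2


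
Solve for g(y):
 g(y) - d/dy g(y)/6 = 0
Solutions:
 g(y) = C1*exp(6*y)


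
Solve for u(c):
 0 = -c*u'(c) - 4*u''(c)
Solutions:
 u(c) = C1 + C2*erf(sqrt(2)*c/4)


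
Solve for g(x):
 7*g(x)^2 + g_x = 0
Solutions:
 g(x) = 1/(C1 + 7*x)


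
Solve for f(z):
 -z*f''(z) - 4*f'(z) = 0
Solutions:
 f(z) = C1 + C2/z^3


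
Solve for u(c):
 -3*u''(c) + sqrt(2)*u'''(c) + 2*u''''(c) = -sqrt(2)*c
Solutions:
 u(c) = C1 + C2*c + C3*exp(c*(-sqrt(2) + sqrt(26))/4) + C4*exp(-c*(sqrt(2) + sqrt(26))/4) + sqrt(2)*c^3/18 + c^2/9


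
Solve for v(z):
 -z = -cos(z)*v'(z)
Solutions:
 v(z) = C1 + Integral(z/cos(z), z)


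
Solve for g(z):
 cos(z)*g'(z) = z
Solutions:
 g(z) = C1 + Integral(z/cos(z), z)


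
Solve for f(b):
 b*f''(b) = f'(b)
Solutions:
 f(b) = C1 + C2*b^2


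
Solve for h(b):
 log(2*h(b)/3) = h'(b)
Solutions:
 -Integral(1/(log(_y) - log(3) + log(2)), (_y, h(b))) = C1 - b


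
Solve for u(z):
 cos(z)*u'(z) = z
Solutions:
 u(z) = C1 + Integral(z/cos(z), z)


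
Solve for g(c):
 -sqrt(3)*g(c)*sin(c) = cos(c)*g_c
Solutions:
 g(c) = C1*cos(c)^(sqrt(3))


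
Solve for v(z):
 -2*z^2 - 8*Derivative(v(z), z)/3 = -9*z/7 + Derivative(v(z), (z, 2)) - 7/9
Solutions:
 v(z) = C1 + C2*exp(-8*z/3) - z^3/4 + 117*z^2/224 - 269*z/2688


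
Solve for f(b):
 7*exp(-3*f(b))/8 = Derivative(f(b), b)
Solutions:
 f(b) = log(C1 + 21*b/8)/3
 f(b) = log((-1 - sqrt(3)*I)*(C1 + 21*b/8)^(1/3)/2)
 f(b) = log((-1 + sqrt(3)*I)*(C1 + 21*b/8)^(1/3)/2)


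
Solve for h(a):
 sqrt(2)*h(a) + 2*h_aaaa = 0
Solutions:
 h(a) = (C1*sin(2^(3/8)*a/2) + C2*cos(2^(3/8)*a/2))*exp(-2^(3/8)*a/2) + (C3*sin(2^(3/8)*a/2) + C4*cos(2^(3/8)*a/2))*exp(2^(3/8)*a/2)


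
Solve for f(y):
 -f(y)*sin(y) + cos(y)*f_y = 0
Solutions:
 f(y) = C1/cos(y)


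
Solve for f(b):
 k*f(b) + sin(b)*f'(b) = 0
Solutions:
 f(b) = C1*exp(k*(-log(cos(b) - 1) + log(cos(b) + 1))/2)


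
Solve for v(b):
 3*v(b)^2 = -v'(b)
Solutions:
 v(b) = 1/(C1 + 3*b)


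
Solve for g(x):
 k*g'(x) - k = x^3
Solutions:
 g(x) = C1 + x + x^4/(4*k)


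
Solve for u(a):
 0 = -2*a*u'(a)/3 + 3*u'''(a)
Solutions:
 u(a) = C1 + Integral(C2*airyai(6^(1/3)*a/3) + C3*airybi(6^(1/3)*a/3), a)


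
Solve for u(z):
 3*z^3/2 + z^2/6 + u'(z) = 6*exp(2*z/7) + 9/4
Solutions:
 u(z) = C1 - 3*z^4/8 - z^3/18 + 9*z/4 + 21*exp(2*z/7)


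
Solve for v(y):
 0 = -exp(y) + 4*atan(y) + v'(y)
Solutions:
 v(y) = C1 - 4*y*atan(y) + exp(y) + 2*log(y^2 + 1)


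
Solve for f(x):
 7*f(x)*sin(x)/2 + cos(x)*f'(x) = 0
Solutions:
 f(x) = C1*cos(x)^(7/2)


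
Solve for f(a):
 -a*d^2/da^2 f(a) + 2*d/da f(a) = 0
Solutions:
 f(a) = C1 + C2*a^3


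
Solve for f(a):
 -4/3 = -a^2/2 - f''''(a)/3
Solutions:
 f(a) = C1 + C2*a + C3*a^2 + C4*a^3 - a^6/240 + a^4/6


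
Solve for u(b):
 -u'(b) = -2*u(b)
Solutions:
 u(b) = C1*exp(2*b)


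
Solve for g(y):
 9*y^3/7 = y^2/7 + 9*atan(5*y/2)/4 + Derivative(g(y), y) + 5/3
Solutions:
 g(y) = C1 + 9*y^4/28 - y^3/21 - 9*y*atan(5*y/2)/4 - 5*y/3 + 9*log(25*y^2 + 4)/20


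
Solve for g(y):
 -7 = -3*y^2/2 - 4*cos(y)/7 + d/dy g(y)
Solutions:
 g(y) = C1 + y^3/2 - 7*y + 4*sin(y)/7


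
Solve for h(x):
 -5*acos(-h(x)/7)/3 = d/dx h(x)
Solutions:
 Integral(1/acos(-_y/7), (_y, h(x))) = C1 - 5*x/3


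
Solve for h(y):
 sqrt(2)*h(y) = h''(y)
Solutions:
 h(y) = C1*exp(-2^(1/4)*y) + C2*exp(2^(1/4)*y)


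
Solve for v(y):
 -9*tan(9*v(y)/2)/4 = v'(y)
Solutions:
 v(y) = -2*asin(C1*exp(-81*y/8))/9 + 2*pi/9
 v(y) = 2*asin(C1*exp(-81*y/8))/9


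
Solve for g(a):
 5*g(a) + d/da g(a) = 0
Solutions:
 g(a) = C1*exp(-5*a)


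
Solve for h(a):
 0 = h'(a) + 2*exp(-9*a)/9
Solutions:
 h(a) = C1 + 2*exp(-9*a)/81


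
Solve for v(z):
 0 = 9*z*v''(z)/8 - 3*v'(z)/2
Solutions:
 v(z) = C1 + C2*z^(7/3)


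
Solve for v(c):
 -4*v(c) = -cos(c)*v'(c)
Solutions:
 v(c) = C1*(sin(c)^2 + 2*sin(c) + 1)/(sin(c)^2 - 2*sin(c) + 1)


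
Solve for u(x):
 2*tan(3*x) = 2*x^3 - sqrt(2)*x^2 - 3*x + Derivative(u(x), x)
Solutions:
 u(x) = C1 - x^4/2 + sqrt(2)*x^3/3 + 3*x^2/2 - 2*log(cos(3*x))/3


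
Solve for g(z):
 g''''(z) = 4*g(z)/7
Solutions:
 g(z) = C1*exp(-sqrt(2)*7^(3/4)*z/7) + C2*exp(sqrt(2)*7^(3/4)*z/7) + C3*sin(sqrt(2)*7^(3/4)*z/7) + C4*cos(sqrt(2)*7^(3/4)*z/7)


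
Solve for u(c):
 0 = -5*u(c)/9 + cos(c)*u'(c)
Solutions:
 u(c) = C1*(sin(c) + 1)^(5/18)/(sin(c) - 1)^(5/18)


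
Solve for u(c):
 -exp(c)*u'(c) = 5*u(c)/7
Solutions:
 u(c) = C1*exp(5*exp(-c)/7)


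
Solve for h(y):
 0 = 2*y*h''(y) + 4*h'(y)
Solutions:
 h(y) = C1 + C2/y


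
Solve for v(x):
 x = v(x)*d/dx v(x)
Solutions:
 v(x) = -sqrt(C1 + x^2)
 v(x) = sqrt(C1 + x^2)


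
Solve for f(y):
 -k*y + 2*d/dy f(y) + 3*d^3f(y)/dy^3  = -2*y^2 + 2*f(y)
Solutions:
 f(y) = C1*exp(y*(-(9 + sqrt(89))^(1/3) + 2/(9 + sqrt(89))^(1/3))/6)*sin(sqrt(3)*y*(2/(9 + sqrt(89))^(1/3) + (9 + sqrt(89))^(1/3))/6) + C2*exp(y*(-(9 + sqrt(89))^(1/3) + 2/(9 + sqrt(89))^(1/3))/6)*cos(sqrt(3)*y*(2/(9 + sqrt(89))^(1/3) + (9 + sqrt(89))^(1/3))/6) + C3*exp(-y*(-(9 + sqrt(89))^(1/3) + 2/(9 + sqrt(89))^(1/3))/3) - k*y/2 - k/2 + y^2 + 2*y + 2


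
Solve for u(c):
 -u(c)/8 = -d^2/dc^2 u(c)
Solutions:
 u(c) = C1*exp(-sqrt(2)*c/4) + C2*exp(sqrt(2)*c/4)


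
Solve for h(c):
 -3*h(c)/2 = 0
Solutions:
 h(c) = 0


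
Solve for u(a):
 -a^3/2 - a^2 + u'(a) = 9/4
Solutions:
 u(a) = C1 + a^4/8 + a^3/3 + 9*a/4


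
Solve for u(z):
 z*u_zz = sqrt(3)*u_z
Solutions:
 u(z) = C1 + C2*z^(1 + sqrt(3))


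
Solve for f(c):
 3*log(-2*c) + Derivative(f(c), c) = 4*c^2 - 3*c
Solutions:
 f(c) = C1 + 4*c^3/3 - 3*c^2/2 - 3*c*log(-c) + 3*c*(1 - log(2))


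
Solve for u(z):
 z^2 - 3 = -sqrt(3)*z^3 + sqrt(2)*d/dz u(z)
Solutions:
 u(z) = C1 + sqrt(6)*z^4/8 + sqrt(2)*z^3/6 - 3*sqrt(2)*z/2


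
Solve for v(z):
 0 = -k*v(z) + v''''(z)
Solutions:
 v(z) = C1*exp(-k^(1/4)*z) + C2*exp(k^(1/4)*z) + C3*exp(-I*k^(1/4)*z) + C4*exp(I*k^(1/4)*z)


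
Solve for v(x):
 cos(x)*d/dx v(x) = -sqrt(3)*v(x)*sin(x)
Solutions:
 v(x) = C1*cos(x)^(sqrt(3))


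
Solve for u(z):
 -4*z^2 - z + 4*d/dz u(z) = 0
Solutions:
 u(z) = C1 + z^3/3 + z^2/8


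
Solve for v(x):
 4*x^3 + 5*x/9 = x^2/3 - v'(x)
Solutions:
 v(x) = C1 - x^4 + x^3/9 - 5*x^2/18


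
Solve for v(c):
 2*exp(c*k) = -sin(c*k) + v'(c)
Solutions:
 v(c) = C1 + 2*exp(c*k)/k - cos(c*k)/k


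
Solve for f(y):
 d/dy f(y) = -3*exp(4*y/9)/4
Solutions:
 f(y) = C1 - 27*exp(4*y/9)/16


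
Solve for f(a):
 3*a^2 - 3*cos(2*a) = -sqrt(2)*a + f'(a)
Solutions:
 f(a) = C1 + a^3 + sqrt(2)*a^2/2 - 3*sin(2*a)/2


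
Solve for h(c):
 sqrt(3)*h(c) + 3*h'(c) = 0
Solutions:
 h(c) = C1*exp(-sqrt(3)*c/3)


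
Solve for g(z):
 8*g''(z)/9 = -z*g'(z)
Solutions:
 g(z) = C1 + C2*erf(3*z/4)


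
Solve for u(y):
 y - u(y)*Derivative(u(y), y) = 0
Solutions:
 u(y) = -sqrt(C1 + y^2)
 u(y) = sqrt(C1 + y^2)


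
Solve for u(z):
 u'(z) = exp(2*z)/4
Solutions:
 u(z) = C1 + exp(2*z)/8


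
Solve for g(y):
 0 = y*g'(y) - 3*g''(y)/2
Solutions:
 g(y) = C1 + C2*erfi(sqrt(3)*y/3)


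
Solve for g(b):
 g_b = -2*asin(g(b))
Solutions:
 Integral(1/asin(_y), (_y, g(b))) = C1 - 2*b


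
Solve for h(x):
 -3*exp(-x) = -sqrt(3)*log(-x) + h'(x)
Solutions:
 h(x) = C1 + sqrt(3)*x*log(-x) - sqrt(3)*x + 3*exp(-x)


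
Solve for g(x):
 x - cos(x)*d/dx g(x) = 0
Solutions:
 g(x) = C1 + Integral(x/cos(x), x)


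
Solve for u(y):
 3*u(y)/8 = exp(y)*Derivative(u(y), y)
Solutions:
 u(y) = C1*exp(-3*exp(-y)/8)


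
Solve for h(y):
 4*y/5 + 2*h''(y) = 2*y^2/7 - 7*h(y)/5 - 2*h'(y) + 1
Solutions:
 h(y) = 10*y^2/49 - 396*y/343 + (C1*sin(3*sqrt(5)*y/10) + C2*cos(3*sqrt(5)*y/10))*exp(-y/2) + 4275/2401


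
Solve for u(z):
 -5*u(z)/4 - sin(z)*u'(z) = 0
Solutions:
 u(z) = C1*(cos(z) + 1)^(5/8)/(cos(z) - 1)^(5/8)


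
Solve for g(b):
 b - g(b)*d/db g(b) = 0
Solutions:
 g(b) = -sqrt(C1 + b^2)
 g(b) = sqrt(C1 + b^2)


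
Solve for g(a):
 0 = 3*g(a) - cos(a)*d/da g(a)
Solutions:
 g(a) = C1*(sin(a) + 1)^(3/2)/(sin(a) - 1)^(3/2)


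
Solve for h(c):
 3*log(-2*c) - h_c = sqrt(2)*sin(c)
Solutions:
 h(c) = C1 + 3*c*log(-c) - 3*c + 3*c*log(2) + sqrt(2)*cos(c)


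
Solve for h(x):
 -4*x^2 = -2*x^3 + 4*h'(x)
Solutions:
 h(x) = C1 + x^4/8 - x^3/3


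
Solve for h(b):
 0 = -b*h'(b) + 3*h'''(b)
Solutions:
 h(b) = C1 + Integral(C2*airyai(3^(2/3)*b/3) + C3*airybi(3^(2/3)*b/3), b)


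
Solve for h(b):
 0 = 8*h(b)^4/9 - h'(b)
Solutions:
 h(b) = 3^(1/3)*(-1/(C1 + 8*b))^(1/3)
 h(b) = (-1/(C1 + 8*b))^(1/3)*(-3^(1/3) - 3^(5/6)*I)/2
 h(b) = (-1/(C1 + 8*b))^(1/3)*(-3^(1/3) + 3^(5/6)*I)/2


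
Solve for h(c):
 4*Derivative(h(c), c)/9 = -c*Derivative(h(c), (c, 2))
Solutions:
 h(c) = C1 + C2*c^(5/9)


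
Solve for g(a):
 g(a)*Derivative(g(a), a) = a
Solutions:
 g(a) = -sqrt(C1 + a^2)
 g(a) = sqrt(C1 + a^2)


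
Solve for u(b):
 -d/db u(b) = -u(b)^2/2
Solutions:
 u(b) = -2/(C1 + b)


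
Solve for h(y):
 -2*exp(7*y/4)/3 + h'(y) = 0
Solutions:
 h(y) = C1 + 8*exp(7*y/4)/21


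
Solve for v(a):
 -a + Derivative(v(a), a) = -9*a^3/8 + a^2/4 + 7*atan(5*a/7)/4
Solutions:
 v(a) = C1 - 9*a^4/32 + a^3/12 + a^2/2 + 7*a*atan(5*a/7)/4 - 49*log(25*a^2 + 49)/40


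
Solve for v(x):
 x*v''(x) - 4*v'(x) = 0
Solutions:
 v(x) = C1 + C2*x^5
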